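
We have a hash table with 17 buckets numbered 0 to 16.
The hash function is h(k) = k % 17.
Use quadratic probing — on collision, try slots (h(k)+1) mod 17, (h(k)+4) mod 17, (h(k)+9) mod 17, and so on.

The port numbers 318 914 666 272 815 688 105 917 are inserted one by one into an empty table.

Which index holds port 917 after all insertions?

15

318 hashes to 12; slot 12 is free -> place at 12.
914 hashes to 13; slot 13 is free -> place at 13.
666 hashes to 3; slot 3 is free -> place at 3.
272 hashes to 0; slot 0 is free -> place at 0.
815 hashes to 16; slot 16 is free -> place at 16.
688 hashes to 8; slot 8 is free -> place at 8.
105 hashes to 3; 3 taken -> place at 4.
917 hashes to 16; 16,0,3,8 taken -> place at 15.
Table: [272, -, -, 666, 105, -, -, -, 688, -, -, -, 318, 914, -, 917, 815]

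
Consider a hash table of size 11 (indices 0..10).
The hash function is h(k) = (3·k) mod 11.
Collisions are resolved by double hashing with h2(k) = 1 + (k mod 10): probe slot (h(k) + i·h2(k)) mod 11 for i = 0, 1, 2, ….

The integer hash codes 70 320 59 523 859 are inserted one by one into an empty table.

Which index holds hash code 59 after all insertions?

70 hashes to 1; slot 1 is free → place at 1.
320 hashes to 3; slot 3 is free → place at 3.
59 hashes to 1, h2=10; 1 taken → place at 0.
523 hashes to 7; slot 7 is free → place at 7.
859 hashes to 3, h2=10; 3 taken → place at 2.
Table: [59, 70, 859, 320, _, _, _, 523, _, _, _]

0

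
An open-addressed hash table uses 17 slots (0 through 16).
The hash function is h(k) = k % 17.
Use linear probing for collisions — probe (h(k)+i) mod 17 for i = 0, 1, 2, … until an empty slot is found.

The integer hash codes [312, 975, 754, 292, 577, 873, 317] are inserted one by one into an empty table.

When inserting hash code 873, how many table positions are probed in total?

Insert 312: h=6, slot 6 empty → index 6.
Insert 975: h=6, slot 6 occupied → index 7.
Insert 754: h=6, slots 6,7 occupied → index 8.
Insert 292: h=3, slot 3 empty → index 3.
Insert 577: h=16, slot 16 empty → index 16.
Insert 873: h=6, slots 6,7,8 occupied → index 9.
Insert 317: h=11, slot 11 empty → index 11.
Table: [—, —, —, 292, —, —, 312, 975, 754, 873, —, 317, —, —, —, —, 577]

4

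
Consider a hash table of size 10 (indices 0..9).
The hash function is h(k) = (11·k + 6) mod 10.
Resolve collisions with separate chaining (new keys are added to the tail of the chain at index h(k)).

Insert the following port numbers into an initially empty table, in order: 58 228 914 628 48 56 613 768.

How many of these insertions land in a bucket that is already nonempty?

4

58 → bucket 4
228 → bucket 4 (collision)
914 → bucket 0
628 → bucket 4 (collision)
48 → bucket 4 (collision)
56 → bucket 2
613 → bucket 9
768 → bucket 4 (collision)
Final buckets:
0: 914
1: _
2: 56
3: _
4: 58 -> 228 -> 628 -> 48 -> 768
5: _
6: _
7: _
8: _
9: 613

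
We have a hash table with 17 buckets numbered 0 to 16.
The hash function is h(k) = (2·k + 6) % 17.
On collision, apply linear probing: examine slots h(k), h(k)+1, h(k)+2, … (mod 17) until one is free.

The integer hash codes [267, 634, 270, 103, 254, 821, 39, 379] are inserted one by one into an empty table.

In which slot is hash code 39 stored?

Insert 267: h=13, slot 13 empty -> index 13.
Insert 634: h=16, slot 16 empty -> index 16.
Insert 270: h=2, slot 2 empty -> index 2.
Insert 103: h=8, slot 8 empty -> index 8.
Insert 254: h=4, slot 4 empty -> index 4.
Insert 821: h=16, slot 16 occupied -> index 0.
Insert 39: h=16, slots 16,0 occupied -> index 1.
Insert 379: h=16, slots 16,0,1,2 occupied -> index 3.
Table: [821, 39, 270, 379, 254, —, —, —, 103, —, —, —, —, 267, —, —, 634]

1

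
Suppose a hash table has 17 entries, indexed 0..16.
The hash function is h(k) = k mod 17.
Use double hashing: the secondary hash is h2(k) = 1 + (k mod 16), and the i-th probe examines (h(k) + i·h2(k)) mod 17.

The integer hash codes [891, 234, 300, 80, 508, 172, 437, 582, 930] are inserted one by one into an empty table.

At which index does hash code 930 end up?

891: h=7 → slot 7
234: h=13 → slot 13
300: h=11 → slot 11
80: h=12 → slot 12
508: h=15 → slot 15
172: h=2 → slot 2
437: h=12, h2=6, probe 12,1 → slot 1
582: h=4 → slot 4
930: h=12, h2=3, probe 12,15,1,4,7,10 → slot 10
Table: [—, 437, 172, —, 582, —, —, 891, —, —, 930, 300, 80, 234, —, 508, —]

10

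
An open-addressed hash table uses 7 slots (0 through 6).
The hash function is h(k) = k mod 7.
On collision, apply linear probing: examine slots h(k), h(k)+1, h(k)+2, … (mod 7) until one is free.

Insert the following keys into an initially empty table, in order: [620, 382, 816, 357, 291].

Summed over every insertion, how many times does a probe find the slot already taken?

7

620 hashes to 4; slot 4 is free => place at 4.
382 hashes to 4; 4 taken => place at 5.
816 hashes to 4; 4,5 taken => place at 6.
357 hashes to 0; slot 0 is free => place at 0.
291 hashes to 4; 4,5,6,0 taken => place at 1.
Table: [357, 291, —, —, 620, 382, 816]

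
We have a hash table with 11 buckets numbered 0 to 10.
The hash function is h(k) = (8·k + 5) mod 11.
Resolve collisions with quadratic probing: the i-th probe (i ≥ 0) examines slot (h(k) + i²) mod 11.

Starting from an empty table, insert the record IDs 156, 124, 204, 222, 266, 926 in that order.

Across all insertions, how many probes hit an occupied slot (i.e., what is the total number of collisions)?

156 hashes to 10; slot 10 is free -> place at 10.
124 hashes to 7; slot 7 is free -> place at 7.
204 hashes to 9; slot 9 is free -> place at 9.
222 hashes to 10; 10 taken -> place at 0.
266 hashes to 10; 10,0 taken -> place at 3.
926 hashes to 10; 10,0,3 taken -> place at 8.
Table: [222, _, _, 266, _, _, _, 124, 926, 204, 156]

6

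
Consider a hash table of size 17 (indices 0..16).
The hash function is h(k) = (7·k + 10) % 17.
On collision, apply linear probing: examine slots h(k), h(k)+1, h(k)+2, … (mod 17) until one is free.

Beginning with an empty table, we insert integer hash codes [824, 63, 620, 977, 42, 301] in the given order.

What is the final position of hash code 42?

1

Insert 824: h=15, slot 15 empty -> index 15.
Insert 63: h=9, slot 9 empty -> index 9.
Insert 620: h=15, slot 15 occupied -> index 16.
Insert 977: h=15, slots 15,16 occupied -> index 0.
Insert 42: h=15, slots 15,16,0 occupied -> index 1.
Insert 301: h=9, slot 9 occupied -> index 10.
Table: [977, 42, _, _, _, _, _, _, _, 63, 301, _, _, _, _, 824, 620]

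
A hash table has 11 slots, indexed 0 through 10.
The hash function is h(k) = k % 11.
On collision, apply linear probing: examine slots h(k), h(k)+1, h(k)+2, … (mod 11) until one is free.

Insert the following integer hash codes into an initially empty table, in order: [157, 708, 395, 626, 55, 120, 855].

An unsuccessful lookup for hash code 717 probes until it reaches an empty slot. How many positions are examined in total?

157 hashes to 3; slot 3 is free -> place at 3.
708 hashes to 4; slot 4 is free -> place at 4.
395 hashes to 10; slot 10 is free -> place at 10.
626 hashes to 10; 10 taken -> place at 0.
55 hashes to 0; 0 taken -> place at 1.
120 hashes to 10; 10,0,1 taken -> place at 2.
855 hashes to 8; slot 8 is free -> place at 8.
Table: [626, 55, 120, 157, 708, ∅, ∅, ∅, 855, ∅, 395]
Lookup 717: h=2, probe 2,3,4,5 → slot 5 empty, not found.

4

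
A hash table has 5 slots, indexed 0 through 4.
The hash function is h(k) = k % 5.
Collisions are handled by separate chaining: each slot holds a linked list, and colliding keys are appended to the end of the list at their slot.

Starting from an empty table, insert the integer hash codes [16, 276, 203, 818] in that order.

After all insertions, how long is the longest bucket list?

2

Insert 16: h=1, bucket 1 empty → new chain.
Insert 276: h=1, bucket 1 nonempty → append to chain.
Insert 203: h=3, bucket 3 empty → new chain.
Insert 818: h=3, bucket 3 nonempty → append to chain.
Final buckets:
0: ∅
1: 16 -> 276
2: ∅
3: 203 -> 818
4: ∅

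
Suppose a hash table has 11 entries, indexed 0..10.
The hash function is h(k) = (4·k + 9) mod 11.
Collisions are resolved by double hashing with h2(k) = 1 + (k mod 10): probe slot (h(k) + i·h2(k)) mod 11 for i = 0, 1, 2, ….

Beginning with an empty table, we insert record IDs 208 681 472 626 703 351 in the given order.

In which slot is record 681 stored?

7

Insert 208: h=5, slot 5 empty -> index 5.
Insert 681: h=5, h2=2, slot 5 occupied -> index 7.
Insert 472: h=5, h2=3, slot 5 occupied -> index 8.
Insert 626: h=5, h2=7, slot 5 occupied -> index 1.
Insert 703: h=5, h2=4, slot 5 occupied -> index 9.
Insert 351: h=5, h2=2, slots 5,7,9 occupied -> index 0.
Table: [351, 626, _, _, _, 208, _, 681, 472, 703, _]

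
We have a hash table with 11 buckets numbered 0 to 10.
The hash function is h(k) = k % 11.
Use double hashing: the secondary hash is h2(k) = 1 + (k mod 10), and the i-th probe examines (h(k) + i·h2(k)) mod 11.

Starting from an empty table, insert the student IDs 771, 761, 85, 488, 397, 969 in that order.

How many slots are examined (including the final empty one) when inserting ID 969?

771: h=1 -> slot 1
761: h=2 -> slot 2
85: h=8 -> slot 8
488: h=4 -> slot 4
397: h=1, h2=8, probe 1,9 -> slot 9
969: h=1, h2=10, probe 1,0 -> slot 0
Table: [969, 771, 761, ., 488, ., ., ., 85, 397, .]

2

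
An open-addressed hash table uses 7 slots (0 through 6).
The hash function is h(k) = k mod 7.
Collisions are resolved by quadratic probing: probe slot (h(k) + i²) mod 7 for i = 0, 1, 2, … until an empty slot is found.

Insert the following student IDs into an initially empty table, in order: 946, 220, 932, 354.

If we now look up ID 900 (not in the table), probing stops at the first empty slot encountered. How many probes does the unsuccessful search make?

946 hashes to 1; slot 1 is free → place at 1.
220 hashes to 3; slot 3 is free → place at 3.
932 hashes to 1; 1 taken → place at 2.
354 hashes to 4; slot 4 is free → place at 4.
Table: [., 946, 932, 220, 354, ., .]
Lookup 900: h=4, probe 4,5 → slot 5 empty, not found.

2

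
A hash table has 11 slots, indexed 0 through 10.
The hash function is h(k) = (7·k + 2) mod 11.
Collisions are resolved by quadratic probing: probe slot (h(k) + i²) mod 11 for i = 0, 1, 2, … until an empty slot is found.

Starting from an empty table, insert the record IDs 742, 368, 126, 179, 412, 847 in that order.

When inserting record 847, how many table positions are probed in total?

742 hashes to 4; slot 4 is free → place at 4.
368 hashes to 4; 4 taken → place at 5.
126 hashes to 4; 4,5 taken → place at 8.
179 hashes to 1; slot 1 is free → place at 1.
412 hashes to 4; 4,5,8 taken → place at 2.
847 hashes to 2; 2 taken → place at 3.
Table: [—, 179, 412, 847, 742, 368, —, —, 126, —, —]

2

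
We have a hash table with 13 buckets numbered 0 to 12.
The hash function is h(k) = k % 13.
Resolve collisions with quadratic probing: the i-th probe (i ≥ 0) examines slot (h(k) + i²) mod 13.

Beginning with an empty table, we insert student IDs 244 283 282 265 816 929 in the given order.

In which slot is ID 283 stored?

11

Insert 244: h=10, slot 10 empty -> index 10.
Insert 283: h=10, slot 10 occupied -> index 11.
Insert 282: h=9, slot 9 empty -> index 9.
Insert 265: h=5, slot 5 empty -> index 5.
Insert 816: h=10, slots 10,11 occupied -> index 1.
Insert 929: h=6, slot 6 empty -> index 6.
Table: [., 816, ., ., ., 265, 929, ., ., 282, 244, 283, .]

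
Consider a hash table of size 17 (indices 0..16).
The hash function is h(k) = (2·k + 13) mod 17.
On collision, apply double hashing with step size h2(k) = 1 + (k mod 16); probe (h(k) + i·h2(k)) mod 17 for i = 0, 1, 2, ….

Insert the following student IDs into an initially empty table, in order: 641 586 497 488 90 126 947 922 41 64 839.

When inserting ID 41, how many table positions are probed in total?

641: h=3 → slot 3
586: h=12 → slot 12
497: h=4 → slot 4
488: h=3, h2=9, probe 3,12,4,13 → slot 13
90: h=6 → slot 6
126: h=10 → slot 10
947: h=3, h2=4, probe 3,7 → slot 7
922: h=4, h2=11, probe 4,15 → slot 15
41: h=10, h2=10, probe 10,3,13,6,16 → slot 16
64: h=5 → slot 5
839: h=8 → slot 8
Table: [∅, ∅, ∅, 641, 497, 64, 90, 947, 839, ∅, 126, ∅, 586, 488, ∅, 922, 41]

5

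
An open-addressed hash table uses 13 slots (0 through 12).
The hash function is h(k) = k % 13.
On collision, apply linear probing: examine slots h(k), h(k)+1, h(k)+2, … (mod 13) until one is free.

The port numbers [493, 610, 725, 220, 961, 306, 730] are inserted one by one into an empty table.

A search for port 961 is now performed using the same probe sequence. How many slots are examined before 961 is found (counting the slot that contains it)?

Insert 493: h=12, slot 12 empty → index 12.
Insert 610: h=12, slot 12 occupied → index 0.
Insert 725: h=10, slot 10 empty → index 10.
Insert 220: h=12, slots 12,0 occupied → index 1.
Insert 961: h=12, slots 12,0,1 occupied → index 2.
Insert 306: h=7, slot 7 empty → index 7.
Insert 730: h=2, slot 2 occupied → index 3.
Table: [610, 220, 961, 730, —, —, —, 306, —, —, 725, —, 493]
Lookup 961: h=12, probe 12,0,1,2 → found at 2.

4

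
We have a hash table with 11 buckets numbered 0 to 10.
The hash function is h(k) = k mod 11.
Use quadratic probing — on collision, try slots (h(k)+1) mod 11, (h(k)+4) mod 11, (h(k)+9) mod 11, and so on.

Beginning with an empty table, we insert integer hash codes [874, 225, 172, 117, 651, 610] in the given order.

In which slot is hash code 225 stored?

6

874 hashes to 5; slot 5 is free → place at 5.
225 hashes to 5; 5 taken → place at 6.
172 hashes to 7; slot 7 is free → place at 7.
117 hashes to 7; 7 taken → place at 8.
651 hashes to 2; slot 2 is free → place at 2.
610 hashes to 5; 5,6 taken → place at 9.
Table: [—, —, 651, —, —, 874, 225, 172, 117, 610, —]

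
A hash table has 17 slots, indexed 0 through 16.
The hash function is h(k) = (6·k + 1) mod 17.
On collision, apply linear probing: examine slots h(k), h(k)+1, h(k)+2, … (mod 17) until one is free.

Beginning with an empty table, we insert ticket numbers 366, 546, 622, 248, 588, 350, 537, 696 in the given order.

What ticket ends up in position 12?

366 hashes to 4; slot 4 is free -> place at 4.
546 hashes to 13; slot 13 is free -> place at 13.
622 hashes to 10; slot 10 is free -> place at 10.
248 hashes to 10; 10 taken -> place at 11.
588 hashes to 10; 10,11 taken -> place at 12.
350 hashes to 10; 10,11,12,13 taken -> place at 14.
537 hashes to 10; 10,11,12,13,14 taken -> place at 15.
696 hashes to 12; 12,13,14,15 taken -> place at 16.
Table: [—, —, —, —, 366, —, —, —, —, —, 622, 248, 588, 546, 350, 537, 696]

588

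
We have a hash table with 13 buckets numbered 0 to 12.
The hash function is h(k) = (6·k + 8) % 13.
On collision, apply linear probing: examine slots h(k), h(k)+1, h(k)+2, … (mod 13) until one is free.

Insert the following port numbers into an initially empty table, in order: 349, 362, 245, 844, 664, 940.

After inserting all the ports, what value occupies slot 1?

664

349 hashes to 9; slot 9 is free -> place at 9.
362 hashes to 9; 9 taken -> place at 10.
245 hashes to 9; 9,10 taken -> place at 11.
844 hashes to 2; slot 2 is free -> place at 2.
664 hashes to 1; slot 1 is free -> place at 1.
940 hashes to 6; slot 6 is free -> place at 6.
Table: [∅, 664, 844, ∅, ∅, ∅, 940, ∅, ∅, 349, 362, 245, ∅]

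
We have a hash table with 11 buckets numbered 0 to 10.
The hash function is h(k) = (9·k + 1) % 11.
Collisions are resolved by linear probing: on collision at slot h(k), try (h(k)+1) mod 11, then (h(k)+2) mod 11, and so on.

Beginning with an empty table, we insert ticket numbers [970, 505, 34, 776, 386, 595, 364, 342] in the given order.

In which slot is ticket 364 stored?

970 hashes to 8; slot 8 is free → place at 8.
505 hashes to 3; slot 3 is free → place at 3.
34 hashes to 10; slot 10 is free → place at 10.
776 hashes to 0; slot 0 is free → place at 0.
386 hashes to 10; 10,0 taken → place at 1.
595 hashes to 10; 10,0,1 taken → place at 2.
364 hashes to 10; 10,0,1,2,3 taken → place at 4.
342 hashes to 10; 10,0,1,2,3,4 taken → place at 5.
Table: [776, 386, 595, 505, 364, 342, -, -, 970, -, 34]

4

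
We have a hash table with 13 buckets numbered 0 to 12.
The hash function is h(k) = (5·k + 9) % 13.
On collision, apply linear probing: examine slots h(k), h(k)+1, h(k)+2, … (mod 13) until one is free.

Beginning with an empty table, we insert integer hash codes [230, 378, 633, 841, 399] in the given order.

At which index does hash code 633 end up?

Insert 230: h=2, slot 2 empty => index 2.
Insert 378: h=1, slot 1 empty => index 1.
Insert 633: h=2, slot 2 occupied => index 3.
Insert 841: h=2, slots 2,3 occupied => index 4.
Insert 399: h=2, slots 2,3,4 occupied => index 5.
Table: [., 378, 230, 633, 841, 399, ., ., ., ., ., ., .]

3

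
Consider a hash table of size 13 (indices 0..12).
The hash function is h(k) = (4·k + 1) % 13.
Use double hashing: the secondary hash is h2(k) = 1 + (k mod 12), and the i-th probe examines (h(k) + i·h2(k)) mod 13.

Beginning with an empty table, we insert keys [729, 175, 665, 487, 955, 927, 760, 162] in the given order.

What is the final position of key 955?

729 hashes to 5; slot 5 is free -> place at 5.
175 hashes to 12; slot 12 is free -> place at 12.
665 hashes to 9; slot 9 is free -> place at 9.
487 hashes to 12, h2=8; 12 taken -> place at 7.
955 hashes to 12, h2=8; 12,7 taken -> place at 2.
927 hashes to 4; slot 4 is free -> place at 4.
760 hashes to 12, h2=5; 12,4,9 taken -> place at 1.
162 hashes to 12, h2=7; 12 taken -> place at 6.
Table: [∅, 760, 955, ∅, 927, 729, 162, 487, ∅, 665, ∅, ∅, 175]

2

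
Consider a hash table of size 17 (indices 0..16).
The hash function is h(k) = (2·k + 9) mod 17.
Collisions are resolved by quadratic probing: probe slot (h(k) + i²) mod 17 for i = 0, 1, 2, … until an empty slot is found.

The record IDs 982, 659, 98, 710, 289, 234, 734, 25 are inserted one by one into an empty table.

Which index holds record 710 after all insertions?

982: h=1 => slot 1
659: h=1, probe 1,2 => slot 2
98: h=1, probe 1,2,5 => slot 5
710: h=1, probe 1,2,5,10 => slot 10
289: h=9 => slot 9
234: h=1, probe 1,2,5,10,0 => slot 0
734: h=15 => slot 15
25: h=8 => slot 8
Table: [234, 982, 659, ∅, ∅, 98, ∅, ∅, 25, 289, 710, ∅, ∅, ∅, ∅, 734, ∅]

10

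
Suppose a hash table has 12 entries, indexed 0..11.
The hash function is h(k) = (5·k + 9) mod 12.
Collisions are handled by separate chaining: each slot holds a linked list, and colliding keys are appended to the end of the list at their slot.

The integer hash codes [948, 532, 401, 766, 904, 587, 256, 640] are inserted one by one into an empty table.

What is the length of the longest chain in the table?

4

Insert 948: h=9, bucket 9 empty → new chain.
Insert 532: h=5, bucket 5 empty → new chain.
Insert 401: h=10, bucket 10 empty → new chain.
Insert 766: h=11, bucket 11 empty → new chain.
Insert 904: h=5, bucket 5 nonempty → append to chain.
Insert 587: h=4, bucket 4 empty → new chain.
Insert 256: h=5, bucket 5 nonempty → append to chain.
Insert 640: h=5, bucket 5 nonempty → append to chain.
Final buckets:
0: ∅
1: ∅
2: ∅
3: ∅
4: 587
5: 532 -> 904 -> 256 -> 640
6: ∅
7: ∅
8: ∅
9: 948
10: 401
11: 766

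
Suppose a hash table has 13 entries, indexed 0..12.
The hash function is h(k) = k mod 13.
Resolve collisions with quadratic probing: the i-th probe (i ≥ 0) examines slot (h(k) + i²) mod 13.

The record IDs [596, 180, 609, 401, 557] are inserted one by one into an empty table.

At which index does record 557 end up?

1

Insert 596: h=11, slot 11 empty -> index 11.
Insert 180: h=11, slot 11 occupied -> index 12.
Insert 609: h=11, slots 11,12 occupied -> index 2.
Insert 401: h=11, slots 11,12,2 occupied -> index 7.
Insert 557: h=11, slots 11,12,2,7 occupied -> index 1.
Table: [., 557, 609, ., ., ., ., 401, ., ., ., 596, 180]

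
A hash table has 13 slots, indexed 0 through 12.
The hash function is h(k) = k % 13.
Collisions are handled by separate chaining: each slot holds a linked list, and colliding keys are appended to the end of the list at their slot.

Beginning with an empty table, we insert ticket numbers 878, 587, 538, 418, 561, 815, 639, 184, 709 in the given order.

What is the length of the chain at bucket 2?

878 → bucket 7
587 → bucket 2
538 → bucket 5
418 → bucket 2 (collision)
561 → bucket 2 (collision)
815 → bucket 9
639 → bucket 2 (collision)
184 → bucket 2 (collision)
709 → bucket 7 (collision)
Final buckets:
0: _
1: _
2: 587 -> 418 -> 561 -> 639 -> 184
3: _
4: _
5: 538
6: _
7: 878 -> 709
8: _
9: 815
10: _
11: _
12: _

5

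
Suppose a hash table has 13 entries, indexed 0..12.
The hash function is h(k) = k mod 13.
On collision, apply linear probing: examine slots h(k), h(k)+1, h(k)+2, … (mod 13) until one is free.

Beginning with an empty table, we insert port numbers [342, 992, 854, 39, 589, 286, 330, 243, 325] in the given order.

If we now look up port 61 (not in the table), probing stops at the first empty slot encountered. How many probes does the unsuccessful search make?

Insert 342: h=4, slot 4 empty → index 4.
Insert 992: h=4, slot 4 occupied → index 5.
Insert 854: h=9, slot 9 empty → index 9.
Insert 39: h=0, slot 0 empty → index 0.
Insert 589: h=4, slots 4,5 occupied → index 6.
Insert 286: h=0, slot 0 occupied → index 1.
Insert 330: h=5, slots 5,6 occupied → index 7.
Insert 243: h=9, slot 9 occupied → index 10.
Insert 325: h=0, slots 0,1 occupied → index 2.
Table: [39, 286, 325, _, 342, 992, 589, 330, _, 854, 243, _, _]
Lookup 61: h=9, probe 9,10,11 → slot 11 empty, not found.

3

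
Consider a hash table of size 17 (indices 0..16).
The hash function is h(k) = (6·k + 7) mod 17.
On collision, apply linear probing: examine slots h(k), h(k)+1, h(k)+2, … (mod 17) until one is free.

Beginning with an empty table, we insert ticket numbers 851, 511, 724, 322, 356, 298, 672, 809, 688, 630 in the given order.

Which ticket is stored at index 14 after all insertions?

511

851 hashes to 13; slot 13 is free => place at 13.
511 hashes to 13; 13 taken => place at 14.
724 hashes to 16; slot 16 is free => place at 16.
322 hashes to 1; slot 1 is free => place at 1.
356 hashes to 1; 1 taken => place at 2.
298 hashes to 10; slot 10 is free => place at 10.
672 hashes to 10; 10 taken => place at 11.
809 hashes to 16; 16 taken => place at 0.
688 hashes to 4; slot 4 is free => place at 4.
630 hashes to 13; 13,14 taken => place at 15.
Table: [809, 322, 356, -, 688, -, -, -, -, -, 298, 672, -, 851, 511, 630, 724]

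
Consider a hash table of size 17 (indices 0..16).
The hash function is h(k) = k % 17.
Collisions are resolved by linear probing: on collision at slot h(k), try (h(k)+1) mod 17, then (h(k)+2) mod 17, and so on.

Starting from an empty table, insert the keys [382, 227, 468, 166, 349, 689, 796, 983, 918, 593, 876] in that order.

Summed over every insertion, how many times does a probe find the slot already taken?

382: h=8 → slot 8
227: h=6 → slot 6
468: h=9 → slot 9
166: h=13 → slot 13
349: h=9, probe 9,10 → slot 10
689: h=9, probe 9,10,11 → slot 11
796: h=14 → slot 14
983: h=14, probe 14,15 → slot 15
918: h=0 → slot 0
593: h=15, probe 15,16 → slot 16
876: h=9, probe 9,10,11,12 → slot 12
Table: [918, -, -, -, -, -, 227, -, 382, 468, 349, 689, 876, 166, 796, 983, 593]

8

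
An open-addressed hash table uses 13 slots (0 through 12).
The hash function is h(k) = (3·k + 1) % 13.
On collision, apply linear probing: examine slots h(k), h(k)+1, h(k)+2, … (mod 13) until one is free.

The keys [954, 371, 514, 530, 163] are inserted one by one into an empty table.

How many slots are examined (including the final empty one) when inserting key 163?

3

954: h=3 → slot 3
371: h=9 → slot 9
514: h=9, probe 9,10 → slot 10
530: h=5 → slot 5
163: h=9, probe 9,10,11 → slot 11
Table: [_, _, _, 954, _, 530, _, _, _, 371, 514, 163, _]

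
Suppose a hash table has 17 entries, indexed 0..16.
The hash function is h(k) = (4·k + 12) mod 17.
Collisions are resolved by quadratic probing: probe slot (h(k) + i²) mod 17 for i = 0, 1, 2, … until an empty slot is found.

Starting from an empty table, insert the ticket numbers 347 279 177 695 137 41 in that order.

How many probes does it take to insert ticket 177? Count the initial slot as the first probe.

347 hashes to 6; slot 6 is free -> place at 6.
279 hashes to 6; 6 taken -> place at 7.
177 hashes to 6; 6,7 taken -> place at 10.
695 hashes to 4; slot 4 is free -> place at 4.
137 hashes to 16; slot 16 is free -> place at 16.
41 hashes to 6; 6,7,10 taken -> place at 15.
Table: [_, _, _, _, 695, _, 347, 279, _, _, 177, _, _, _, _, 41, 137]

3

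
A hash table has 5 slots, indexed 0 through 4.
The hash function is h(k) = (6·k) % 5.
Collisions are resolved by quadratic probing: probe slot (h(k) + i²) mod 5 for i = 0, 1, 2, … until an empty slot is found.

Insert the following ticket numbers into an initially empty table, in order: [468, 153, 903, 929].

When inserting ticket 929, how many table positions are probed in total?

468: h=3 -> slot 3
153: h=3, probe 3,4 -> slot 4
903: h=3, probe 3,4,2 -> slot 2
929: h=4, probe 4,0 -> slot 0
Table: [929, ., 903, 468, 153]

2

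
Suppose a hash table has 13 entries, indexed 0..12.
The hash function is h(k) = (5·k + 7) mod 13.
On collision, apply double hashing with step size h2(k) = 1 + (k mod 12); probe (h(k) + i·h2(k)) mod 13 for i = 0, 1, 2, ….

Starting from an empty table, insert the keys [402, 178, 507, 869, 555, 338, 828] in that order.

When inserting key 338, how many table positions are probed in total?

402: h=2 → slot 2
178: h=0 → slot 0
507: h=7 → slot 7
869: h=10 → slot 10
555: h=0, h2=4, probe 0,4 → slot 4
338: h=7, h2=3, probe 7,10,0,3 → slot 3
828: h=0, h2=1, probe 0,1 → slot 1
Table: [178, 828, 402, 338, 555, _, _, 507, _, _, 869, _, _]

4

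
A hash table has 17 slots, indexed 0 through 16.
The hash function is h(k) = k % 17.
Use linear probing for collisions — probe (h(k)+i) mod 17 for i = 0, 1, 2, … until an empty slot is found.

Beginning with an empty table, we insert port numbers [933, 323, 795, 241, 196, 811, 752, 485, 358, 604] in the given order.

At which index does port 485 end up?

10

Insert 933: h=15, slot 15 empty => index 15.
Insert 323: h=0, slot 0 empty => index 0.
Insert 795: h=13, slot 13 empty => index 13.
Insert 241: h=3, slot 3 empty => index 3.
Insert 196: h=9, slot 9 empty => index 9.
Insert 811: h=12, slot 12 empty => index 12.
Insert 752: h=4, slot 4 empty => index 4.
Insert 485: h=9, slot 9 occupied => index 10.
Insert 358: h=1, slot 1 empty => index 1.
Insert 604: h=9, slots 9,10 occupied => index 11.
Table: [323, 358, ., 241, 752, ., ., ., ., 196, 485, 604, 811, 795, ., 933, .]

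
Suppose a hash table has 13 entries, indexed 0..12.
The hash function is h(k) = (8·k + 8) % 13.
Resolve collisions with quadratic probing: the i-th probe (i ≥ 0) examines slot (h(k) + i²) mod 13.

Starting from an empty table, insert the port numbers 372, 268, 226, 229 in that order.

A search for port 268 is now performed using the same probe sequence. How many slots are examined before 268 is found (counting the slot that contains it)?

372 hashes to 7; slot 7 is free → place at 7.
268 hashes to 7; 7 taken → place at 8.
226 hashes to 9; slot 9 is free → place at 9.
229 hashes to 7; 7,8 taken → place at 11.
Table: [—, —, —, —, —, —, —, 372, 268, 226, —, 229, —]
Lookup 268: h=7, probe 7,8 → found at 8.

2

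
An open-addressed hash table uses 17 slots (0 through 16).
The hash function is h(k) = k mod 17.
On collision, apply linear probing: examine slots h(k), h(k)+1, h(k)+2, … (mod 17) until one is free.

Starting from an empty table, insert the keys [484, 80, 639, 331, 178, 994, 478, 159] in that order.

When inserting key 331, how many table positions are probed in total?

2

Insert 484: h=8, slot 8 empty => index 8.
Insert 80: h=12, slot 12 empty => index 12.
Insert 639: h=10, slot 10 empty => index 10.
Insert 331: h=8, slot 8 occupied => index 9.
Insert 178: h=8, slots 8,9,10 occupied => index 11.
Insert 994: h=8, slots 8,9,10,11,12 occupied => index 13.
Insert 478: h=2, slot 2 empty => index 2.
Insert 159: h=6, slot 6 empty => index 6.
Table: [-, -, 478, -, -, -, 159, -, 484, 331, 639, 178, 80, 994, -, -, -]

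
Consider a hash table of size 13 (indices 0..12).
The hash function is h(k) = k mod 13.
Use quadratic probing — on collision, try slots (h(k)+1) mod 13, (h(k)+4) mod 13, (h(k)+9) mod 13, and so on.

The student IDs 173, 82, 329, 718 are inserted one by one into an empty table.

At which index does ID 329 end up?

8

173: h=4 => slot 4
82: h=4, probe 4,5 => slot 5
329: h=4, probe 4,5,8 => slot 8
718: h=3 => slot 3
Table: [∅, ∅, ∅, 718, 173, 82, ∅, ∅, 329, ∅, ∅, ∅, ∅]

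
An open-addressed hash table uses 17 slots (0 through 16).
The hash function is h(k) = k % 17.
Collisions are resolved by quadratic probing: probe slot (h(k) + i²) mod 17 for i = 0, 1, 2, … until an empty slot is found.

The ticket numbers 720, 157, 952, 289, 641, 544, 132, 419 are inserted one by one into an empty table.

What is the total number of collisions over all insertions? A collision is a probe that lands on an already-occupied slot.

720: h=6 => slot 6
157: h=4 => slot 4
952: h=0 => slot 0
289: h=0, probe 0,1 => slot 1
641: h=12 => slot 12
544: h=0, probe 0,1,4,9 => slot 9
132: h=13 => slot 13
419: h=11 => slot 11
Table: [952, 289, ∅, ∅, 157, ∅, 720, ∅, ∅, 544, ∅, 419, 641, 132, ∅, ∅, ∅]

4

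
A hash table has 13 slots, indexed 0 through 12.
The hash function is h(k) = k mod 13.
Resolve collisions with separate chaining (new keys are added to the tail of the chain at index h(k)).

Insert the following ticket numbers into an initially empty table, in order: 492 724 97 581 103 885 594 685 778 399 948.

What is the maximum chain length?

5

Insert 492: h=11, bucket 11 empty → new chain.
Insert 724: h=9, bucket 9 empty → new chain.
Insert 97: h=6, bucket 6 empty → new chain.
Insert 581: h=9, bucket 9 nonempty → append to chain.
Insert 103: h=12, bucket 12 empty → new chain.
Insert 885: h=1, bucket 1 empty → new chain.
Insert 594: h=9, bucket 9 nonempty → append to chain.
Insert 685: h=9, bucket 9 nonempty → append to chain.
Insert 778: h=11, bucket 11 nonempty → append to chain.
Insert 399: h=9, bucket 9 nonempty → append to chain.
Insert 948: h=12, bucket 12 nonempty → append to chain.
Final buckets:
0: .
1: 885
2: .
3: .
4: .
5: .
6: 97
7: .
8: .
9: 724 -> 581 -> 594 -> 685 -> 399
10: .
11: 492 -> 778
12: 103 -> 948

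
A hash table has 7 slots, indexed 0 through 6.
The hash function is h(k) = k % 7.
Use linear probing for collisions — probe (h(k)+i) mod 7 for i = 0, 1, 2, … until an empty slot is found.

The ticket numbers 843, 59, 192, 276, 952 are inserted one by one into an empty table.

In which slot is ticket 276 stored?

6

Insert 843: h=3, slot 3 empty -> index 3.
Insert 59: h=3, slot 3 occupied -> index 4.
Insert 192: h=3, slots 3,4 occupied -> index 5.
Insert 276: h=3, slots 3,4,5 occupied -> index 6.
Insert 952: h=0, slot 0 empty -> index 0.
Table: [952, -, -, 843, 59, 192, 276]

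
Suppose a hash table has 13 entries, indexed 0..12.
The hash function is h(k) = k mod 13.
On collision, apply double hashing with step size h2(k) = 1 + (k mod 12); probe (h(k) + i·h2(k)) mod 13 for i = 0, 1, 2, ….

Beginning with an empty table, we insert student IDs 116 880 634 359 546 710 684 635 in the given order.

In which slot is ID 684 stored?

116: h=12 → slot 12
880: h=9 → slot 9
634: h=10 → slot 10
359: h=8 → slot 8
546: h=0 → slot 0
710: h=8, h2=3, probe 8,11 → slot 11
684: h=8, h2=1, probe 8,9,10,11,12,0,1 → slot 1
635: h=11, h2=12, probe 11,10,9,8,7 → slot 7
Table: [546, 684, -, -, -, -, -, 635, 359, 880, 634, 710, 116]

1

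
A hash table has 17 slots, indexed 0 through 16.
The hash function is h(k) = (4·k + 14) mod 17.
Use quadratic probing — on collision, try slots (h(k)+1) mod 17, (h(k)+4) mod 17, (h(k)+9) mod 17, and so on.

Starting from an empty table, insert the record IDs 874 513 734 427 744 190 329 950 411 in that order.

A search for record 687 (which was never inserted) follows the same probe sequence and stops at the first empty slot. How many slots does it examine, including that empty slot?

3

874 hashes to 8; slot 8 is free → place at 8.
513 hashes to 9; slot 9 is free → place at 9.
734 hashes to 9; 9 taken → place at 10.
427 hashes to 5; slot 5 is free → place at 5.
744 hashes to 15; slot 15 is free → place at 15.
190 hashes to 9; 9,10 taken → place at 13.
329 hashes to 4; slot 4 is free → place at 4.
950 hashes to 6; slot 6 is free → place at 6.
411 hashes to 9; 9,10,13 taken → place at 1.
Table: [., 411, ., ., 329, 427, 950, ., 874, 513, 734, ., ., 190, ., 744, .]
Lookup 687: h=8, probe 8,9,12 → slot 12 empty, not found.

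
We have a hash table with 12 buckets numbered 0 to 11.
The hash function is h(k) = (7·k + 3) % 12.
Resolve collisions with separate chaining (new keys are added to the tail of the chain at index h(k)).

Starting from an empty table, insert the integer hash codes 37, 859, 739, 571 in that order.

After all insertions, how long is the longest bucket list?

37 -> bucket 10
859 -> bucket 4
739 -> bucket 4 (collision)
571 -> bucket 4 (collision)
Final buckets:
0: —
1: —
2: —
3: —
4: 859 -> 739 -> 571
5: —
6: —
7: —
8: —
9: —
10: 37
11: —

3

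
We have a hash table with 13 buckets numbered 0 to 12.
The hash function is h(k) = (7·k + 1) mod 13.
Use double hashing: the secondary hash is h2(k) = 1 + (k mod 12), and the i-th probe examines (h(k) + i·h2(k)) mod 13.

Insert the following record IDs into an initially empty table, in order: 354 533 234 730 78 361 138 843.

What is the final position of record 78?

354 hashes to 9; slot 9 is free => place at 9.
533 hashes to 1; slot 1 is free => place at 1.
234 hashes to 1, h2=7; 1 taken => place at 8.
730 hashes to 2; slot 2 is free => place at 2.
78 hashes to 1, h2=7; 1,8,2,9 taken => place at 3.
361 hashes to 6; slot 6 is free => place at 6.
138 hashes to 5; slot 5 is free => place at 5.
843 hashes to 0; slot 0 is free => place at 0.
Table: [843, 533, 730, 78, _, 138, 361, _, 234, 354, _, _, _]

3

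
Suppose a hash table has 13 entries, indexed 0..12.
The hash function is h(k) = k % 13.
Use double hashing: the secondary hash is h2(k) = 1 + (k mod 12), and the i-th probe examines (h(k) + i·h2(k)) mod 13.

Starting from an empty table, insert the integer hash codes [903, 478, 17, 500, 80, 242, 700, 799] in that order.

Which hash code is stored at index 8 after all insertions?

Insert 903: h=6, slot 6 empty -> index 6.
Insert 478: h=10, slot 10 empty -> index 10.
Insert 17: h=4, slot 4 empty -> index 4.
Insert 500: h=6, h2=9, slot 6 occupied -> index 2.
Insert 80: h=2, h2=9, slot 2 occupied -> index 11.
Insert 242: h=8, slot 8 empty -> index 8.
Insert 700: h=11, h2=5, slot 11 occupied -> index 3.
Insert 799: h=6, h2=8, slot 6 occupied -> index 1.
Table: [—, 799, 500, 700, 17, —, 903, —, 242, —, 478, 80, —]

242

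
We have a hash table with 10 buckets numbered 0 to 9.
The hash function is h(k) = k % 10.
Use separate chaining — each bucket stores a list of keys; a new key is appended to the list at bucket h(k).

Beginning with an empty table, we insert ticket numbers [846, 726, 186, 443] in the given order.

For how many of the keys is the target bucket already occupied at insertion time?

Insert 846: h=6, bucket 6 empty -> new chain.
Insert 726: h=6, bucket 6 nonempty -> append to chain.
Insert 186: h=6, bucket 6 nonempty -> append to chain.
Insert 443: h=3, bucket 3 empty -> new chain.
Final buckets:
0: _
1: _
2: _
3: 443
4: _
5: _
6: 846 -> 726 -> 186
7: _
8: _
9: _

2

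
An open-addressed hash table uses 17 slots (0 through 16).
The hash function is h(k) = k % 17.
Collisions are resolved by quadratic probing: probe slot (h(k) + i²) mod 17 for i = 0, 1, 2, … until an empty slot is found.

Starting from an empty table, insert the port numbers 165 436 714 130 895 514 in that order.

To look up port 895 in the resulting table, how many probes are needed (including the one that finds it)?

Insert 165: h=12, slot 12 empty -> index 12.
Insert 436: h=11, slot 11 empty -> index 11.
Insert 714: h=0, slot 0 empty -> index 0.
Insert 130: h=11, slots 11,12 occupied -> index 15.
Insert 895: h=11, slots 11,12,15 occupied -> index 3.
Insert 514: h=4, slot 4 empty -> index 4.
Table: [714, —, —, 895, 514, —, —, —, —, —, —, 436, 165, —, —, 130, —]
Lookup 895: h=11, probe 11,12,15,3 → found at 3.

4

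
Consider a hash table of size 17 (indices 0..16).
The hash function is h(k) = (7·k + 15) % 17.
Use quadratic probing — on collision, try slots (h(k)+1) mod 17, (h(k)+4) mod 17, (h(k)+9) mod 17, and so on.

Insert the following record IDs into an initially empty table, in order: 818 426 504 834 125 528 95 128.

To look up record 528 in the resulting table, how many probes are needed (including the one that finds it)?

3

Insert 818: h=12, slot 12 empty -> index 12.
Insert 426: h=5, slot 5 empty -> index 5.
Insert 504: h=7, slot 7 empty -> index 7.
Insert 834: h=5, slot 5 occupied -> index 6.
Insert 125: h=6, slots 6,7 occupied -> index 10.
Insert 528: h=5, slots 5,6 occupied -> index 9.
Insert 95: h=0, slot 0 empty -> index 0.
Insert 128: h=10, slot 10 occupied -> index 11.
Table: [95, -, -, -, -, 426, 834, 504, -, 528, 125, 128, 818, -, -, -, -]
Lookup 528: h=5, probe 5,6,9 → found at 9.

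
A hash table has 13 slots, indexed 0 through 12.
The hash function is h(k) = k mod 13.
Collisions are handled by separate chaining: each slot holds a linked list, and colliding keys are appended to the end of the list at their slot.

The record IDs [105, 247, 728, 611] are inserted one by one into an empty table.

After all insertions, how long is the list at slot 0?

105 → bucket 1
247 → bucket 0
728 → bucket 0 (collision)
611 → bucket 0 (collision)
Final buckets:
0: 247 -> 728 -> 611
1: 105
2: -
3: -
4: -
5: -
6: -
7: -
8: -
9: -
10: -
11: -
12: -

3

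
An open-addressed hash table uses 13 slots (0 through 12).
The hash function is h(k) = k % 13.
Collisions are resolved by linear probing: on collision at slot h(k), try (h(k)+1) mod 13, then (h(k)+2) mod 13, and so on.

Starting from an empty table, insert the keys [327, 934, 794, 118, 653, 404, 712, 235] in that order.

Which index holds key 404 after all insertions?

5

Insert 327: h=2, slot 2 empty → index 2.
Insert 934: h=11, slot 11 empty → index 11.
Insert 794: h=1, slot 1 empty → index 1.
Insert 118: h=1, slots 1,2 occupied → index 3.
Insert 653: h=3, slot 3 occupied → index 4.
Insert 404: h=1, slots 1,2,3,4 occupied → index 5.
Insert 712: h=10, slot 10 empty → index 10.
Insert 235: h=1, slots 1,2,3,4,5 occupied → index 6.
Table: [_, 794, 327, 118, 653, 404, 235, _, _, _, 712, 934, _]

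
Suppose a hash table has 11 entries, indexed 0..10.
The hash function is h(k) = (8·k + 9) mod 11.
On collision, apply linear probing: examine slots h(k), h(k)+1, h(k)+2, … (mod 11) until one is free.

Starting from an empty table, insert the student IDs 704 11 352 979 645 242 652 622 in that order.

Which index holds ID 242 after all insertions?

3

Insert 704: h=9, slot 9 empty → index 9.
Insert 11: h=9, slot 9 occupied → index 10.
Insert 352: h=9, slots 9,10 occupied → index 0.
Insert 979: h=9, slots 9,10,0 occupied → index 1.
Insert 645: h=10, slots 10,0,1 occupied → index 2.
Insert 242: h=9, slots 9,10,0,1,2 occupied → index 3.
Insert 652: h=0, slots 0,1,2,3 occupied → index 4.
Insert 622: h=2, slots 2,3,4 occupied → index 5.
Table: [352, 979, 645, 242, 652, 622, ∅, ∅, ∅, 704, 11]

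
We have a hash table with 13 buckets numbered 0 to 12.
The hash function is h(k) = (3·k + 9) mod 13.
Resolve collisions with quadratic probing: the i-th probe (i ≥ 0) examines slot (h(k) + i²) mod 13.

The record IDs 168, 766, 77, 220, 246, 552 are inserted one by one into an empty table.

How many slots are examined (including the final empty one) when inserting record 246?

168 hashes to 6; slot 6 is free → place at 6.
766 hashes to 6; 6 taken → place at 7.
77 hashes to 6; 6,7 taken → place at 10.
220 hashes to 6; 6,7,10 taken → place at 2.
246 hashes to 6; 6,7,10,2 taken → place at 9.
552 hashes to 1; slot 1 is free → place at 1.
Table: [_, 552, 220, _, _, _, 168, 766, _, 246, 77, _, _]

5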